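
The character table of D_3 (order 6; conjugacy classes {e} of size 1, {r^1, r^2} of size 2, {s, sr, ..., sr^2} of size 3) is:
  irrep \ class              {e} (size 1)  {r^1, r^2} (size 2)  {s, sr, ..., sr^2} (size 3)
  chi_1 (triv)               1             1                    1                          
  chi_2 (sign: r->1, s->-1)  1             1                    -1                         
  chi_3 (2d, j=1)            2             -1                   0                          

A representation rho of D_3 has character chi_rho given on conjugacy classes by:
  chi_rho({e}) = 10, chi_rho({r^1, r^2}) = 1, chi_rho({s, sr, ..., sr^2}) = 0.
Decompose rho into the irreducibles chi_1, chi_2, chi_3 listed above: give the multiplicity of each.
Multiplicities: chi_1: 2, chi_2: 2, chi_3: 3.

Argument: Use <chi_rho, chi> = (1/|G|) sum_C |C| * chi_rho(C) * conj(chi(C)) with |G| = 6 for each irreducible chi in the table:
  <chi_rho, chi_1> = (1/6)[1*(10)*conj(1) + 2*(1)*conj(1) + 3*(0)*conj(1)]
      = (1/6)[(10) + (2) + (0)] = 12/6 = 2
  <chi_rho, chi_2> = (1/6)[1*(10)*conj(1) + 2*(1)*conj(1) + 3*(0)*conj(-1)]
      = (1/6)[(10) + (2) + (0)] = 12/6 = 2
  <chi_rho, chi_3> = (1/6)[1*(10)*conj(2) + 2*(1)*conj(-1) + 3*(0)*conj(0)]
      = (1/6)[(20) + (-2) + (0)] = 18/6 = 3
Dimension check: dim(rho) = sum (mult * dim) = 2*1 + 2*1 + 3*2 = 10 = chi_rho(e) = 10.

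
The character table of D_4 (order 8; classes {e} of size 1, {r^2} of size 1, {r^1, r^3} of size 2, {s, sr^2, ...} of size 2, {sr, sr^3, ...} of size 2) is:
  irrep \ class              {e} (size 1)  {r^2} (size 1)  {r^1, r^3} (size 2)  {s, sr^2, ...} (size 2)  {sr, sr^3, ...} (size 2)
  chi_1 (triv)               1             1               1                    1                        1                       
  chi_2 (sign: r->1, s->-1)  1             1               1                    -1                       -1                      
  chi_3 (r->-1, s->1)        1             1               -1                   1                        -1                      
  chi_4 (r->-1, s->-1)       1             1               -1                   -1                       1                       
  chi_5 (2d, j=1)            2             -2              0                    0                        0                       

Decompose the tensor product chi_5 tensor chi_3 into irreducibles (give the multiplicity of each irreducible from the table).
chi_5 tensor chi_3 = chi_5 (all other irreducibles have multiplicity 0).

Derivation: The character of a tensor product is the pointwise product (chi_5 * chi_3)(C) = chi_5(C) * chi_3(C):
  {e}: (2)*(1), {r^2}: (-2)*(1), {r^1, r^3}: (0)*(-1), {s, sr^2, ...}: (0)*(1), {sr, sr^3, ...}: (0)*(-1)
so (chi_5 * chi_3) takes values
  {e} -> 2, {r^2} -> -2, {r^1, r^3} -> 0, {s, sr^2, ...} -> 0, {sr, sr^3, ...} -> 0.
Now take the inner product of this character with each irreducible chi from the table, <chi_5*chi_3, chi> = (1/8) sum_C |C| (chi_5*chi_3)(C) conj(chi(C)):
  <chi_5*chi_3, chi_1> = (1/8)[1*(2)*conj(1) + 1*(-2)*conj(1) + 2*(0)*conj(1) + 2*(0)*conj(1) + 2*(0)*conj(1)]
      = (1/8)[(2) + (-2) + (0) + (0) + (0)] = 0/8 = 0
  <chi_5*chi_3, chi_2> = (1/8)[1*(2)*conj(1) + 1*(-2)*conj(1) + 2*(0)*conj(1) + 2*(0)*conj(-1) + 2*(0)*conj(-1)]
      = (1/8)[(2) + (-2) + (0) + (0) + (0)] = 0/8 = 0
  <chi_5*chi_3, chi_3> = (1/8)[1*(2)*conj(1) + 1*(-2)*conj(1) + 2*(0)*conj(-1) + 2*(0)*conj(1) + 2*(0)*conj(-1)]
      = (1/8)[(2) + (-2) + (0) + (0) + (0)] = 0/8 = 0
  <chi_5*chi_3, chi_4> = (1/8)[1*(2)*conj(1) + 1*(-2)*conj(1) + 2*(0)*conj(-1) + 2*(0)*conj(-1) + 2*(0)*conj(1)]
      = (1/8)[(2) + (-2) + (0) + (0) + (0)] = 0/8 = 0
  <chi_5*chi_3, chi_5> = (1/8)[1*(2)*conj(2) + 1*(-2)*conj(-2) + 2*(0)*conj(0) + 2*(0)*conj(0) + 2*(0)*conj(0)]
      = (1/8)[(4) + (4) + (0) + (0) + (0)] = 8/8 = 1
Hence the multiplicities are chi_5: 1. Dimension check: dim(chi_5)*dim(chi_3) = 2*1 = 2 and sum (mult * dim) = 1*2 = 2.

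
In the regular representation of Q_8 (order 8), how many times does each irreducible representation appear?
Each irreducible V_i of dimension d_i appears with multiplicity d_i, i.e. rho_reg = (direct sum over all irreducibles V_i) d_i V_i. The irreducible dimensions for Q_8 are 1, 1, 1, 1, 2: 4 irreducibles of dimension 1, each with multiplicity 1; 1 irreducible of dimension 2, with multiplicity 2. Total dimension 4*1*1 + 1*2*2 = 8 = |G|.

Explanation: General theorem: in the regular representation of a finite group G, each irreducible appears with multiplicity equal to its dimension. Check: dim(rho_reg) = sum d_i^2 = 1 + 1 + 1 + 1 + 4 = 8 = |G|.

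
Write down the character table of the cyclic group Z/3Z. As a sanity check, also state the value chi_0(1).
Character table of Z/3Z (irreps indexed chi_0,...,chi_2 with chi_k(m) = zeta_3^(k*m), zeta_3 = exp(2*pi*i/3)):
  irrep \ class  {0} (size 1)  {1} (size 1)    {2} (size 1)  
  chi_0          1             1               1             
  chi_1          1             exp(2*I*pi/3)   exp(-2*I*pi/3)
  chi_2          1             exp(-2*I*pi/3)  exp(2*I*pi/3) 

Spot check: chi_0(1) = zeta_3^(0*1) = zeta_3^0 = 1.

Solution. Z/3Z is abelian, so all 3 irreducible complex representations are 1-dimensional. They are given by chi_k(m) = zeta_3^(k*m) for k = 0,...,2. Row orthogonality: sum_m chi_k(m) conj(chi_l(m)) = 3 * [k = l].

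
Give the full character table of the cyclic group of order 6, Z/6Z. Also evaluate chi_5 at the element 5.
Character table of Z/6Z (irreps indexed chi_0,...,chi_5 with chi_k(m) = zeta_6^(k*m), zeta_6 = exp(2*pi*i/6)):
  irrep \ class  {0} (size 1)  {1} (size 1)    {2} (size 1)    {3} (size 1)  {4} (size 1)    {5} (size 1)  
  chi_0          1             1               1               1             1               1             
  chi_1          1             exp(I*pi/3)     exp(2*I*pi/3)   -1            exp(-2*I*pi/3)  exp(-I*pi/3)  
  chi_2          1             exp(2*I*pi/3)   exp(-2*I*pi/3)  1             exp(2*I*pi/3)   exp(-2*I*pi/3)
  chi_3          1             -1              1               -1            1               -1            
  chi_4          1             exp(-2*I*pi/3)  exp(2*I*pi/3)   1             exp(-2*I*pi/3)  exp(2*I*pi/3) 
  chi_5          1             exp(-I*pi/3)    exp(-2*I*pi/3)  -1            exp(2*I*pi/3)   exp(I*pi/3)   

Spot check: chi_5(5) = zeta_6^(5*5) = zeta_6^25 = exp(I*pi/3).

Why: Z/6Z is abelian, so all 6 irreducible complex representations are 1-dimensional. They are given by chi_k(m) = zeta_6^(k*m) for k = 0,...,5. Row orthogonality: sum_m chi_k(m) conj(chi_l(m)) = 6 * [k = l].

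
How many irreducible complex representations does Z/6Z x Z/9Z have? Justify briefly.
54

Explanation: The number of irreducible complex representations of a finite group equals its number of conjugacy classes. Z/6Z x Z/9Z is abelian of order 54, so every element is its own conjugacy class: 54 classes, so Z/6Z x Z/9Z (order 54) has exactly 54 irreducible complex representations.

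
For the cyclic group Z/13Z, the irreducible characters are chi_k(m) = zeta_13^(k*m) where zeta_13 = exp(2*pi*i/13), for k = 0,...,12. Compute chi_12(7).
chi_12(7) = zeta_13^84 = exp(12*I*pi/13)

Proof sketch: chi_12(7) = zeta_13^(12*7) = zeta_13^84. Since zeta_13^13 = 1, this equals zeta_13^6 = exp(2*pi*i*6/13) = exp(12*I*pi/13).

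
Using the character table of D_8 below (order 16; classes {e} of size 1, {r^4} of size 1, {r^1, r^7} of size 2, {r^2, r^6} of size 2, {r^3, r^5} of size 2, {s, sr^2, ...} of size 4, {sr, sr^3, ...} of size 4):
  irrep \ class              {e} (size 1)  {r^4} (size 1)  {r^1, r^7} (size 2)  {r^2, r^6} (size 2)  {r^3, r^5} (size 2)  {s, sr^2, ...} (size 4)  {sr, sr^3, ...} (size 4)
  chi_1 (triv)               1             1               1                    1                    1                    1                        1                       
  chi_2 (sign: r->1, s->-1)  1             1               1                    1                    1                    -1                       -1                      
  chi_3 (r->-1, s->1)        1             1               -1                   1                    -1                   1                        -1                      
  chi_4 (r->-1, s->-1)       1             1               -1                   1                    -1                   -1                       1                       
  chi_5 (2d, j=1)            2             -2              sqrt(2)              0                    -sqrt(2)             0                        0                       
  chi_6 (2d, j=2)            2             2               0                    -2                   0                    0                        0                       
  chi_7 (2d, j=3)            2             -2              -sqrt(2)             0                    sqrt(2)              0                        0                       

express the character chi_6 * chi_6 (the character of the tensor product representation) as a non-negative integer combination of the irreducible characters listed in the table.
chi_6 tensor chi_6 = chi_1 + chi_2 + chi_3 + chi_4 (all other irreducibles have multiplicity 0).

Proof sketch: The character of a tensor product is the pointwise product (chi_6 * chi_6)(C) = chi_6(C) * chi_6(C):
  {e}: (2)*(2), {r^4}: (2)*(2), {r^1, r^7}: (0)*(0), {r^2, r^6}: (-2)*(-2), {r^3, r^5}: (0)*(0), {s, sr^2, ...}: (0)*(0), {sr, sr^3, ...}: (0)*(0)
so (chi_6 * chi_6) takes values
  {e} -> 4, {r^4} -> 4, {r^1, r^7} -> 0, {r^2, r^6} -> 4, {r^3, r^5} -> 0, {s, sr^2, ...} -> 0, {sr, sr^3, ...} -> 0.
Now take the inner product of this character with each irreducible chi from the table, <chi_6*chi_6, chi> = (1/16) sum_C |C| (chi_6*chi_6)(C) conj(chi(C)):
  <chi_6*chi_6, chi_1> = (1/16)[1*(4)*conj(1) + 1*(4)*conj(1) + 2*(0)*conj(1) + 2*(4)*conj(1) + 2*(0)*conj(1) + 4*(0)*conj(1) + 4*(0)*conj(1)]
      = (1/16)[(4) + (4) + (0) + (8) + (0) + (0) + (0)] = 16/16 = 1
  <chi_6*chi_6, chi_2> = (1/16)[1*(4)*conj(1) + 1*(4)*conj(1) + 2*(0)*conj(1) + 2*(4)*conj(1) + 2*(0)*conj(1) + 4*(0)*conj(-1) + 4*(0)*conj(-1)]
      = (1/16)[(4) + (4) + (0) + (8) + (0) + (0) + (0)] = 16/16 = 1
  <chi_6*chi_6, chi_3> = (1/16)[1*(4)*conj(1) + 1*(4)*conj(1) + 2*(0)*conj(-1) + 2*(4)*conj(1) + 2*(0)*conj(-1) + 4*(0)*conj(1) + 4*(0)*conj(-1)]
      = (1/16)[(4) + (4) + (0) + (8) + (0) + (0) + (0)] = 16/16 = 1
  <chi_6*chi_6, chi_4> = (1/16)[1*(4)*conj(1) + 1*(4)*conj(1) + 2*(0)*conj(-1) + 2*(4)*conj(1) + 2*(0)*conj(-1) + 4*(0)*conj(-1) + 4*(0)*conj(1)]
      = (1/16)[(4) + (4) + (0) + (8) + (0) + (0) + (0)] = 16/16 = 1
  <chi_6*chi_6, chi_5> = (1/16)[1*(4)*conj(2) + 1*(4)*conj(-2) + 2*(0)*conj(sqrt(2)) + 2*(4)*conj(0) + 2*(0)*conj(-sqrt(2)) + 4*(0)*conj(0) + 4*(0)*conj(0)]
      = (1/16)[(8) + (-8) + (0) + (0) + (0) + (0) + (0)] = 0/16 = 0
  <chi_6*chi_6, chi_6> = (1/16)[1*(4)*conj(2) + 1*(4)*conj(2) + 2*(0)*conj(0) + 2*(4)*conj(-2) + 2*(0)*conj(0) + 4*(0)*conj(0) + 4*(0)*conj(0)]
      = (1/16)[(8) + (8) + (0) + (-16) + (0) + (0) + (0)] = 0/16 = 0
  <chi_6*chi_6, chi_7> = (1/16)[1*(4)*conj(2) + 1*(4)*conj(-2) + 2*(0)*conj(-sqrt(2)) + 2*(4)*conj(0) + 2*(0)*conj(sqrt(2)) + 4*(0)*conj(0) + 4*(0)*conj(0)]
      = (1/16)[(8) + (-8) + (0) + (0) + (0) + (0) + (0)] = 0/16 = 0
Hence the multiplicities are chi_1: 1, chi_2: 1, chi_3: 1, chi_4: 1. Dimension check: dim(chi_6)*dim(chi_6) = 2*2 = 4 and sum (mult * dim) = 1*1 + 1*1 + 1*1 + 1*1 = 4.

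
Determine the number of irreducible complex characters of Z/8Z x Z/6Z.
48

Justification: The number of irreducible complex representations of a finite group equals its number of conjugacy classes. Z/8Z x Z/6Z is abelian of order 48, so every element is its own conjugacy class: 48 classes, so Z/8Z x Z/6Z (order 48) has exactly 48 irreducible complex representations.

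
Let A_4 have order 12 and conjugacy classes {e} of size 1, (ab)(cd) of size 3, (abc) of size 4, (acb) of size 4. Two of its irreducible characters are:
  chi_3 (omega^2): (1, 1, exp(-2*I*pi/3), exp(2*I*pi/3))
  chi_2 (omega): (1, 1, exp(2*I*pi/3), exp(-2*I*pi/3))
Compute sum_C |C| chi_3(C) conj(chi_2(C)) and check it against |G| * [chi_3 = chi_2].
Sum = 0; so <chi_3, chi_2> = 0 (distinct irreducibles are orthogonal).

Details: Compute term by term over conjugacy classes (|C| * chi_3(C) * conj(chi_2(C))):
  1*(1)*conj(1) + 3*(1)*conj(1) + 4*(exp(-2*I*pi/3))*conj(exp(2*I*pi/3)) + 4*(exp(2*I*pi/3))*conj(exp(-2*I*pi/3))
  = (1) + (3) + (4*exp(2*I*pi/3)) + (4*exp(-2*I*pi/3))
  = 0.
(Exp terms are combined using exp(i*s)*conj(exp(i*t)) = exp(i*(s-t)), and sums of them are collapsed using the identity that for every m > 1 the m distinct m-th roots of unity sum to 0, e.g. 1 + exp(2*I*pi/3) + exp(-2*I*pi/3) = 0.)
Dividing by |G| = 12 gives 0/12 = 0, matching the row-orthogonality relation <chi_3, chi_2> = [chi_3 = chi_2].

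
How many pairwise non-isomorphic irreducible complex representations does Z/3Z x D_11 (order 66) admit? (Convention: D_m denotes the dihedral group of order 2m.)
21

Details: The number of irreducible complex representations of a finite group equals its number of conjugacy classes. For a direct product, #classes(G x H) = #classes(G) * #classes(H). Z/3Z has 3 classes (abelian), D_11 has 7 classes, so 3 * 7 = 21, so Z/3Z x D_11 (order 66) has exactly 21 irreducible complex representations.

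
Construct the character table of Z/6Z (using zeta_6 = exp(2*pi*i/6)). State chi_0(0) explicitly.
Character table of Z/6Z (irreps indexed chi_0,...,chi_5 with chi_k(m) = zeta_6^(k*m), zeta_6 = exp(2*pi*i/6)):
  irrep \ class  {0} (size 1)  {1} (size 1)    {2} (size 1)    {3} (size 1)  {4} (size 1)    {5} (size 1)  
  chi_0          1             1               1               1             1               1             
  chi_1          1             exp(I*pi/3)     exp(2*I*pi/3)   -1            exp(-2*I*pi/3)  exp(-I*pi/3)  
  chi_2          1             exp(2*I*pi/3)   exp(-2*I*pi/3)  1             exp(2*I*pi/3)   exp(-2*I*pi/3)
  chi_3          1             -1              1               -1            1               -1            
  chi_4          1             exp(-2*I*pi/3)  exp(2*I*pi/3)   1             exp(-2*I*pi/3)  exp(2*I*pi/3) 
  chi_5          1             exp(-I*pi/3)    exp(-2*I*pi/3)  -1            exp(2*I*pi/3)   exp(I*pi/3)   

Spot check: chi_0(0) = zeta_6^(0*0) = zeta_6^0 = 1.

Derivation: Z/6Z is abelian, so all 6 irreducible complex representations are 1-dimensional. They are given by chi_k(m) = zeta_6^(k*m) for k = 0,...,5. Row orthogonality: sum_m chi_k(m) conj(chi_l(m)) = 6 * [k = l].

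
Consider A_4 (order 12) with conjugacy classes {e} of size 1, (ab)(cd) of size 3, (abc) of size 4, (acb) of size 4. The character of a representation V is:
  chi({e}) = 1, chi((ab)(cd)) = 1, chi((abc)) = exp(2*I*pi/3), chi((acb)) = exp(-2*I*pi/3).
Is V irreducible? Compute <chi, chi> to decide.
Irreducible: <chi, chi> = 1.

Reasoning: <chi, chi> = (1/|G|) sum_C |C| * |chi(C)|^2 = (1/12)[1*|1|^2 + 3*|1|^2 + 4*|exp(2*I*pi/3)|^2 + 4*|exp(-2*I*pi/3)|^2]
  = (1/12)[(1) + (3) + (4) + (4)] = 12/12 = 1.
(Exp terms are combined using exp(i*s)*conj(exp(i*t)) = exp(i*(s-t)), and sums of them are collapsed using the identity that for every m > 1 the m distinct m-th roots of unity sum to 0, e.g. 1 + exp(2*I*pi/3) + exp(-2*I*pi/3) = 0.)
A character is irreducible iff <chi, chi> = 1, so this representation is irreducible.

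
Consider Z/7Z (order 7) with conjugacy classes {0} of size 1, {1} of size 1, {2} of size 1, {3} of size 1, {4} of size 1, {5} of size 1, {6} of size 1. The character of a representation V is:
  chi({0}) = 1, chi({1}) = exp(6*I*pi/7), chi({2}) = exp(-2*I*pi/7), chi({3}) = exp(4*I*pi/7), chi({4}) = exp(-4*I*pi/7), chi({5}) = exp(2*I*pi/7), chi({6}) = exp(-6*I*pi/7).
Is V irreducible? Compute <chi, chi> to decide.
Irreducible: <chi, chi> = 1.

Justification: <chi, chi> = (1/|G|) sum_C |C| * |chi(C)|^2 = (1/7)[1*|1|^2 + 1*|exp(6*I*pi/7)|^2 + 1*|exp(-2*I*pi/7)|^2 + 1*|exp(4*I*pi/7)|^2 + 1*|exp(-4*I*pi/7)|^2 + 1*|exp(2*I*pi/7)|^2 + 1*|exp(-6*I*pi/7)|^2]
  = (1/7)[(1) + (1) + (1) + (1) + (1) + (1) + (1)] = 7/7 = 1.
(Exp terms are combined using exp(i*s)*conj(exp(i*t)) = exp(i*(s-t)), and sums of them are collapsed using the identity that for every m > 1 the m distinct m-th roots of unity sum to 0, e.g. 1 + exp(2*I*pi/3) + exp(-2*I*pi/3) = 0.)
A character is irreducible iff <chi, chi> = 1, so this representation is irreducible.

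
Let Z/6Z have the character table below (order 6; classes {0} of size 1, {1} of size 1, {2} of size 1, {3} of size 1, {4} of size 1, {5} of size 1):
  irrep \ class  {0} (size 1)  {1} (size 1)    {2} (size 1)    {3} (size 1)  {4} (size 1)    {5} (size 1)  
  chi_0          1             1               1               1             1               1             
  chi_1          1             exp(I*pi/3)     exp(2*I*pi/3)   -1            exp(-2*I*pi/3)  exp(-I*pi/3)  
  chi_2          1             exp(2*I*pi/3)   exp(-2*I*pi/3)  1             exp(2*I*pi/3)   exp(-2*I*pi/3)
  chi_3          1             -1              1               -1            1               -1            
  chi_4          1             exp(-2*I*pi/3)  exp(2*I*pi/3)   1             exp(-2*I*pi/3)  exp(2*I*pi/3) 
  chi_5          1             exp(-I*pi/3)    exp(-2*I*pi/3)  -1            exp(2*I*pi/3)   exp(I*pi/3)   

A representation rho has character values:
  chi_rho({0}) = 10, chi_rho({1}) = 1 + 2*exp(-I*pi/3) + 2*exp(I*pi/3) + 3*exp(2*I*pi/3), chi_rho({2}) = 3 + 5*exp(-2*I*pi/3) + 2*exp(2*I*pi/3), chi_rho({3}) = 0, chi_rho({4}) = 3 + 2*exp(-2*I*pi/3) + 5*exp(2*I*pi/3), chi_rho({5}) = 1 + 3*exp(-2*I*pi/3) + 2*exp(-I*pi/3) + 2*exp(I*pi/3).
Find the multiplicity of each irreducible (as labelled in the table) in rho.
Multiplicities: chi_0: 2, chi_1: 2, chi_2: 3, chi_3: 1, chi_4: 0, chi_5: 2.

Why: Use <chi_rho, chi> = (1/|G|) sum_C |C| * chi_rho(C) * conj(chi(C)) with |G| = 6 for each irreducible chi in the table:
  <chi_rho, chi_0> = (1/6)[1*(10)*conj(1) + 1*(1 + 2*exp(-I*pi/3) + 2*exp(I*pi/3) + 3*exp(2*I*pi/3))*conj(1) + 1*(3 + 5*exp(-2*I*pi/3) + 2*exp(2*I*pi/3))*conj(1) + 1*(0)*conj(1) + 1*(3 + 2*exp(-2*I*pi/3) + 5*exp(2*I*pi/3))*conj(1) + 1*(1 + 3*exp(-2*I*pi/3) + 2*exp(-I*pi/3) + 2*exp(I*pi/3))*conj(1)]
      = (1/6)[(10) + (1 + 2*exp(-I*pi/3) + 2*exp(I*pi/3) + 3*exp(2*I*pi/3)) + (3 + 5*exp(-2*I*pi/3) + 2*exp(2*I*pi/3)) + (0) + (3 + 2*exp(-2*I*pi/3) + 5*exp(2*I*pi/3)) + (1 + 3*exp(-2*I*pi/3) + 2*exp(-I*pi/3) + 2*exp(I*pi/3))] = 12/6 = 2
  <chi_rho, chi_1> = (1/6)[1*(10)*conj(1) + 1*(1 + 2*exp(-I*pi/3) + 2*exp(I*pi/3) + 3*exp(2*I*pi/3))*conj(exp(I*pi/3)) + 1*(3 + 5*exp(-2*I*pi/3) + 2*exp(2*I*pi/3))*conj(exp(2*I*pi/3)) + 1*(0)*conj(-1) + 1*(3 + 2*exp(-2*I*pi/3) + 5*exp(2*I*pi/3))*conj(exp(-2*I*pi/3)) + 1*(1 + 3*exp(-2*I*pi/3) + 2*exp(-I*pi/3) + 2*exp(I*pi/3))*conj(exp(-I*pi/3))]
      = (1/6)[(10) + (3) + (2 + 3*exp(-2*I*pi/3) + 5*exp(2*I*pi/3)) + (0) + (2 + 5*exp(-2*I*pi/3) + 3*exp(2*I*pi/3)) + (3)] = 12/6 = 2
  <chi_rho, chi_2> = (1/6)[1*(10)*conj(1) + 1*(1 + 2*exp(-I*pi/3) + 2*exp(I*pi/3) + 3*exp(2*I*pi/3))*conj(exp(2*I*pi/3)) + 1*(3 + 5*exp(-2*I*pi/3) + 2*exp(2*I*pi/3))*conj(exp(-2*I*pi/3)) + 1*(0)*conj(1) + 1*(3 + 2*exp(-2*I*pi/3) + 5*exp(2*I*pi/3))*conj(exp(2*I*pi/3)) + 1*(1 + 3*exp(-2*I*pi/3) + 2*exp(-I*pi/3) + 2*exp(I*pi/3))*conj(exp(-2*I*pi/3))]
      = (1/6)[(10) + (1 + 2*exp(-I*pi/3) + exp(-2*I*pi/3)) + (5 + 2*exp(-2*I*pi/3) + 3*exp(2*I*pi/3)) + (0) + (5 + 3*exp(-2*I*pi/3) + 2*exp(2*I*pi/3)) + (1 + exp(2*I*pi/3) + 2*exp(I*pi/3))] = 18/6 = 3
  <chi_rho, chi_3> = (1/6)[1*(10)*conj(1) + 1*(1 + 2*exp(-I*pi/3) + 2*exp(I*pi/3) + 3*exp(2*I*pi/3))*conj(-1) + 1*(3 + 5*exp(-2*I*pi/3) + 2*exp(2*I*pi/3))*conj(1) + 1*(0)*conj(-1) + 1*(3 + 2*exp(-2*I*pi/3) + 5*exp(2*I*pi/3))*conj(1) + 1*(1 + 3*exp(-2*I*pi/3) + 2*exp(-I*pi/3) + 2*exp(I*pi/3))*conj(-1)]
      = (1/6)[(10) + (-1 - 3*exp(2*I*pi/3) - 2*exp(I*pi/3) - 2*exp(-I*pi/3)) + (3 + 5*exp(-2*I*pi/3) + 2*exp(2*I*pi/3)) + (0) + (3 + 2*exp(-2*I*pi/3) + 5*exp(2*I*pi/3)) + (-1 - 2*exp(I*pi/3) - 2*exp(-I*pi/3) - 3*exp(-2*I*pi/3))] = 6/6 = 1
  <chi_rho, chi_4> = (1/6)[1*(10)*conj(1) + 1*(1 + 2*exp(-I*pi/3) + 2*exp(I*pi/3) + 3*exp(2*I*pi/3))*conj(exp(-2*I*pi/3)) + 1*(3 + 5*exp(-2*I*pi/3) + 2*exp(2*I*pi/3))*conj(exp(2*I*pi/3)) + 1*(0)*conj(1) + 1*(3 + 2*exp(-2*I*pi/3) + 5*exp(2*I*pi/3))*conj(exp(-2*I*pi/3)) + 1*(1 + 3*exp(-2*I*pi/3) + 2*exp(-I*pi/3) + 2*exp(I*pi/3))*conj(exp(2*I*pi/3))]
      = (1/6)[(10) + (-3) + (2 + 3*exp(-2*I*pi/3) + 5*exp(2*I*pi/3)) + (0) + (2 + 5*exp(-2*I*pi/3) + 3*exp(2*I*pi/3)) + (-3)] = 0/6 = 0
  <chi_rho, chi_5> = (1/6)[1*(10)*conj(1) + 1*(1 + 2*exp(-I*pi/3) + 2*exp(I*pi/3) + 3*exp(2*I*pi/3))*conj(exp(-I*pi/3)) + 1*(3 + 5*exp(-2*I*pi/3) + 2*exp(2*I*pi/3))*conj(exp(-2*I*pi/3)) + 1*(0)*conj(-1) + 1*(3 + 2*exp(-2*I*pi/3) + 5*exp(2*I*pi/3))*conj(exp(2*I*pi/3)) + 1*(1 + 3*exp(-2*I*pi/3) + 2*exp(-I*pi/3) + 2*exp(I*pi/3))*conj(exp(I*pi/3))]
      = (1/6)[(10) + (-1 + exp(I*pi/3) + 2*exp(2*I*pi/3)) + (5 + 2*exp(-2*I*pi/3) + 3*exp(2*I*pi/3)) + (0) + (5 + 3*exp(-2*I*pi/3) + 2*exp(2*I*pi/3)) + (-1 + 2*exp(-2*I*pi/3) + exp(-I*pi/3))] = 12/6 = 2
(Exp terms are combined using exp(i*s)*conj(exp(i*t)) = exp(i*(s-t)), and sums of them are collapsed using the identity that for every m > 1 the m distinct m-th roots of unity sum to 0, e.g. 1 + exp(2*I*pi/3) + exp(-2*I*pi/3) = 0.)
Dimension check: dim(rho) = sum (mult * dim) = 2*1 + 2*1 + 3*1 + 1*1 + 0*1 + 2*1 = 10 = chi_rho(e) = 10.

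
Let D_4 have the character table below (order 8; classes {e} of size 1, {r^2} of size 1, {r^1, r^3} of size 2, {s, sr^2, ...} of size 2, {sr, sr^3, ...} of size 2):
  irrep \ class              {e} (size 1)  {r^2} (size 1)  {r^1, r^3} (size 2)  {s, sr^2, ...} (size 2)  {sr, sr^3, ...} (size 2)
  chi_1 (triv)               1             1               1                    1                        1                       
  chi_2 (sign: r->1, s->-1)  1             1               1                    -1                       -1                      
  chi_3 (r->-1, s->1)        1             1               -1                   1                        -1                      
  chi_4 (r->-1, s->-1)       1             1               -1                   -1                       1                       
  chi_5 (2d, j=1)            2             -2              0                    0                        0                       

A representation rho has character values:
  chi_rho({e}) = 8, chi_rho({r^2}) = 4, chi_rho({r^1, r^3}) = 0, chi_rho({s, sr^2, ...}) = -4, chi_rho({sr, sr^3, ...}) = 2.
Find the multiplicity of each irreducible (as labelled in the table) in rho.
Multiplicities: chi_1: 1, chi_2: 2, chi_3: 0, chi_4: 3, chi_5: 1.

Details: Use <chi_rho, chi> = (1/|G|) sum_C |C| * chi_rho(C) * conj(chi(C)) with |G| = 8 for each irreducible chi in the table:
  <chi_rho, chi_1> = (1/8)[1*(8)*conj(1) + 1*(4)*conj(1) + 2*(0)*conj(1) + 2*(-4)*conj(1) + 2*(2)*conj(1)]
      = (1/8)[(8) + (4) + (0) + (-8) + (4)] = 8/8 = 1
  <chi_rho, chi_2> = (1/8)[1*(8)*conj(1) + 1*(4)*conj(1) + 2*(0)*conj(1) + 2*(-4)*conj(-1) + 2*(2)*conj(-1)]
      = (1/8)[(8) + (4) + (0) + (8) + (-4)] = 16/8 = 2
  <chi_rho, chi_3> = (1/8)[1*(8)*conj(1) + 1*(4)*conj(1) + 2*(0)*conj(-1) + 2*(-4)*conj(1) + 2*(2)*conj(-1)]
      = (1/8)[(8) + (4) + (0) + (-8) + (-4)] = 0/8 = 0
  <chi_rho, chi_4> = (1/8)[1*(8)*conj(1) + 1*(4)*conj(1) + 2*(0)*conj(-1) + 2*(-4)*conj(-1) + 2*(2)*conj(1)]
      = (1/8)[(8) + (4) + (0) + (8) + (4)] = 24/8 = 3
  <chi_rho, chi_5> = (1/8)[1*(8)*conj(2) + 1*(4)*conj(-2) + 2*(0)*conj(0) + 2*(-4)*conj(0) + 2*(2)*conj(0)]
      = (1/8)[(16) + (-8) + (0) + (0) + (0)] = 8/8 = 1
Dimension check: dim(rho) = sum (mult * dim) = 1*1 + 2*1 + 0*1 + 3*1 + 1*2 = 8 = chi_rho(e) = 8.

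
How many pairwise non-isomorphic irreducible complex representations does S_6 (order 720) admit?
11

Proof sketch: The number of irreducible complex representations of a finite group equals its number of conjugacy classes. Conjugacy classes in S_6 correspond to cycle types, i.e. partitions of 6; there are p(6) = 11 of them, so S_6 (order 720) has exactly 11 irreducible complex representations.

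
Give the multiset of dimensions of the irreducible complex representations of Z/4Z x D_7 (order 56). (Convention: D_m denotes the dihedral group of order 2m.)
Dimensions: 1, 1, 1, 1, 1, 1, 1, 1, 2, 2, 2, 2, 2, 2, 2, 2, 2, 2, 2, 2

Working: There are 20 irreducibles (= number of conjugacy classes). Their dimensions d_i satisfy sum d_i^2 = |G| = 56: 1 + 1 + 1 + 1 + 1 + 1 + 1 + 1 + 4 + 4 + 4 + 4 + 4 + 4 + 4 + 4 + 4 + 4 + 4 + 4 = 56. (For the product with Z/4Z: each of the 4 1-dim characters of Z/4Z tensors with each irrep of D_7, giving 4 copies of each D_7-dimension.)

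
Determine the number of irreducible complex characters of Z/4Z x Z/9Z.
36

Justification: The number of irreducible complex representations of a finite group equals its number of conjugacy classes. Z/4Z x Z/9Z is abelian of order 36, so every element is its own conjugacy class: 36 classes, so Z/4Z x Z/9Z (order 36) has exactly 36 irreducible complex representations.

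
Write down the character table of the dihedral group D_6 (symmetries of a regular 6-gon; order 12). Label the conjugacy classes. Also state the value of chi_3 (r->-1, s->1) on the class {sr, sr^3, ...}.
Conjugacy classes: {e} of size 1, {r^3} of size 1, {r^1, r^5} of size 2, {r^2, r^4} of size 2, {s, sr^2, ...} of size 3, {sr, sr^3, ...} of size 3.
Character table:
  irrep \ class              {e} (size 1)  {r^3} (size 1)  {r^1, r^5} (size 2)  {r^2, r^4} (size 2)  {s, sr^2, ...} (size 3)  {sr, sr^3, ...} (size 3)
  chi_1 (triv)               1             1               1                    1                    1                        1                       
  chi_2 (sign: r->1, s->-1)  1             1               1                    1                    -1                       -1                      
  chi_3 (r->-1, s->1)        1             -1              -1                   1                    1                        -1                      
  chi_4 (r->-1, s->-1)       1             -1              -1                   1                    -1                       1                       
  chi_5 (2d, j=1)            2             -2              1                    -1                   0                        0                       
  chi_6 (2d, j=2)            2             2               -1                   -1                   0                        0                       

Spot check: chi_3 (r->-1, s->1) on {sr, sr^3, ...} = -1.

Why: D_6 has order 2*6 = 12 with 6 conjugacy classes, hence 6 irreducibles. Sum of squared dims 1 + 1 + 1 + 1 + 4 + 4 = 12 = |G|. Linear characters come from the abelianisation; the 2-dimensional irreps have character r^k -> 2*cos(2*pi*j*k/6), reflections -> 0.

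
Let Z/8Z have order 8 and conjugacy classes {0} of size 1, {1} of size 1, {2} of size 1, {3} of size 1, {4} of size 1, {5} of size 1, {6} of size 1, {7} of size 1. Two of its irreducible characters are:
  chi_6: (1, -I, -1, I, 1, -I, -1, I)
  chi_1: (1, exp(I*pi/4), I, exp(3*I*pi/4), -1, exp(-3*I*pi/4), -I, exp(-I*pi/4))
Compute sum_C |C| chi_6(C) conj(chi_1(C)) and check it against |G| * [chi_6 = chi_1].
Sum = 0; so <chi_6, chi_1> = 0 (distinct irreducibles are orthogonal).

Proof sketch: Compute term by term over conjugacy classes (|C| * chi_6(C) * conj(chi_1(C))):
  1*(1)*conj(1) + 1*(-I)*conj(exp(I*pi/4)) + 1*(-1)*conj(I) + 1*(I)*conj(exp(3*I*pi/4)) + 1*(1)*conj(-1) + 1*(-I)*conj(exp(-3*I*pi/4)) + 1*(-1)*conj(-I) + 1*(I)*conj(exp(-I*pi/4))
  = (1) + (-exp(I*pi/4)) + (I) + (exp(-I*pi/4)) + (-1) + (-exp(-3*I*pi/4)) + (-I) + (exp(3*I*pi/4))
  = 0.
(Exp terms are combined using exp(i*s)*conj(exp(i*t)) = exp(i*(s-t)), and sums of them are collapsed using the identity that for every m > 1 the m distinct m-th roots of unity sum to 0, e.g. 1 + exp(2*I*pi/3) + exp(-2*I*pi/3) = 0.)
Dividing by |G| = 8 gives 0/8 = 0, matching the row-orthogonality relation <chi_6, chi_1> = [chi_6 = chi_1].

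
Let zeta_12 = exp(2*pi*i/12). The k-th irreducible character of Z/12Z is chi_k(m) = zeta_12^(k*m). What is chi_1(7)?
chi_1(7) = zeta_12^7 = exp(-5*I*pi/6)

Argument: chi_1(7) = zeta_12^(1*7) = zeta_12^7. Since zeta_12^12 = 1, this equals zeta_12^7 = exp(2*pi*i*7/12) = exp(-5*I*pi/6).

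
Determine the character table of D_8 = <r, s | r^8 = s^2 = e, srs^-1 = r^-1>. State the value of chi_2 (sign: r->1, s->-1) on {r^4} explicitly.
Conjugacy classes: {e} of size 1, {r^4} of size 1, {r^1, r^7} of size 2, {r^2, r^6} of size 2, {r^3, r^5} of size 2, {s, sr^2, ...} of size 4, {sr, sr^3, ...} of size 4.
Character table:
  irrep \ class              {e} (size 1)  {r^4} (size 1)  {r^1, r^7} (size 2)  {r^2, r^6} (size 2)  {r^3, r^5} (size 2)  {s, sr^2, ...} (size 4)  {sr, sr^3, ...} (size 4)
  chi_1 (triv)               1             1               1                    1                    1                    1                        1                       
  chi_2 (sign: r->1, s->-1)  1             1               1                    1                    1                    -1                       -1                      
  chi_3 (r->-1, s->1)        1             1               -1                   1                    -1                   1                        -1                      
  chi_4 (r->-1, s->-1)       1             1               -1                   1                    -1                   -1                       1                       
  chi_5 (2d, j=1)            2             -2              sqrt(2)              0                    -sqrt(2)             0                        0                       
  chi_6 (2d, j=2)            2             2               0                    -2                   0                    0                        0                       
  chi_7 (2d, j=3)            2             -2              -sqrt(2)             0                    sqrt(2)              0                        0                       

Spot check: chi_2 (sign: r->1, s->-1) on {r^4} = 1.

Details: D_8 has order 2*8 = 16 with 7 conjugacy classes, hence 7 irreducibles. Sum of squared dims 1 + 1 + 1 + 1 + 4 + 4 + 4 = 16 = |G|. Linear characters come from the abelianisation; the 2-dimensional irreps have character r^k -> 2*cos(2*pi*j*k/8), reflections -> 0.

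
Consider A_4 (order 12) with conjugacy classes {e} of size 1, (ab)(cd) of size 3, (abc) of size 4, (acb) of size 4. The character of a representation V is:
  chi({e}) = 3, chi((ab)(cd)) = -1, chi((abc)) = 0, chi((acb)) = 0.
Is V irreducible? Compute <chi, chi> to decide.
Irreducible: <chi, chi> = 1.

Details: <chi, chi> = (1/|G|) sum_C |C| * |chi(C)|^2 = (1/12)[1*|3|^2 + 3*|-1|^2 + 4*|0|^2 + 4*|0|^2]
  = (1/12)[(9) + (3) + (0) + (0)] = 12/12 = 1.
(Exp terms are combined using exp(i*s)*conj(exp(i*t)) = exp(i*(s-t)), and sums of them are collapsed using the identity that for every m > 1 the m distinct m-th roots of unity sum to 0, e.g. 1 + exp(2*I*pi/3) + exp(-2*I*pi/3) = 0.)
A character is irreducible iff <chi, chi> = 1, so this representation is irreducible.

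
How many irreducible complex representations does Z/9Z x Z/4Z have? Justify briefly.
36

Explanation: The number of irreducible complex representations of a finite group equals its number of conjugacy classes. Z/9Z x Z/4Z is abelian of order 36, so every element is its own conjugacy class: 36 classes, so Z/9Z x Z/4Z (order 36) has exactly 36 irreducible complex representations.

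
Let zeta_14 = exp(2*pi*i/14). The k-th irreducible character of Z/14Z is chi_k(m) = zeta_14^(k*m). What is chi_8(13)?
chi_8(13) = zeta_14^104 = exp(6*I*pi/7)

Derivation: chi_8(13) = zeta_14^(8*13) = zeta_14^104. Since zeta_14^14 = 1, this equals zeta_14^6 = exp(2*pi*i*6/14) = exp(6*I*pi/7).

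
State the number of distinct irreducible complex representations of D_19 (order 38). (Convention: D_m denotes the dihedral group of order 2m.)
11

Reasoning: The number of irreducible complex representations of a finite group equals its number of conjugacy classes. D_19 has 11 conjugacy classes ((n+3)/2 for n odd), so D_19 (order 38) has exactly 11 irreducible complex representations.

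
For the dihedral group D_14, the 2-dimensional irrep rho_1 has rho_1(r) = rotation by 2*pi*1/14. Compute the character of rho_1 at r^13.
chi_{rho_1}(r^13) = 2*cos(2*pi*1*13/14) = 2*cos(pi/7)

Working: rho_1(r^13) is rotation by angle 2*pi*1*13/14, whose trace is 2*cos(2*pi*1*13/14) = 2*cos(pi/7).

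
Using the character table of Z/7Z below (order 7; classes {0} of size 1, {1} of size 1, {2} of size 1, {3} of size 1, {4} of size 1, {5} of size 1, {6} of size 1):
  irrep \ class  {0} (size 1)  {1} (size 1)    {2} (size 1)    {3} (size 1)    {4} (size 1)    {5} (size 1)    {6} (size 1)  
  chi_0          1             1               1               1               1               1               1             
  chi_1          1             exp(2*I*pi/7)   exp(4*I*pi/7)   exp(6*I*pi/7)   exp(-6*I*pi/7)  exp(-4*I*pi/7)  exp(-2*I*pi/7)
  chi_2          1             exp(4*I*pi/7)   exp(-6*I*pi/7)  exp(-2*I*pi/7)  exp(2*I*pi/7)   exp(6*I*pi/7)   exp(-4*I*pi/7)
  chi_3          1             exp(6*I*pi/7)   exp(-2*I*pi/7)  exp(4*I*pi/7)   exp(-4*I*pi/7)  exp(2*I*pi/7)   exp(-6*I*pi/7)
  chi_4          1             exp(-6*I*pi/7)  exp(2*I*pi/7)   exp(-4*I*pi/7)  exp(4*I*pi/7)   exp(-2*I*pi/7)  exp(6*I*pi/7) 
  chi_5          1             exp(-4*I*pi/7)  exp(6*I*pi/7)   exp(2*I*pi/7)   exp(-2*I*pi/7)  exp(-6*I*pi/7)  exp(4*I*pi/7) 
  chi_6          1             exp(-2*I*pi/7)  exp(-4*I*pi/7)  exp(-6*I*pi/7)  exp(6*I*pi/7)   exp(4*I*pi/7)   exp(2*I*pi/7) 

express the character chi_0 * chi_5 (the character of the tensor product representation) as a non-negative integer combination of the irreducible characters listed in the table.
chi_0 tensor chi_5 = chi_5 (all other irreducibles have multiplicity 0).

Details: The character of a tensor product is the pointwise product (chi_0 * chi_5)(C) = chi_0(C) * chi_5(C):
  {0}: (1)*(1), {1}: (1)*(exp(-4*I*pi/7)), {2}: (1)*(exp(6*I*pi/7)), {3}: (1)*(exp(2*I*pi/7)), {4}: (1)*(exp(-2*I*pi/7)), {5}: (1)*(exp(-6*I*pi/7)), {6}: (1)*(exp(4*I*pi/7))
so (chi_0 * chi_5) takes values
  {0} -> 1, {1} -> exp(-4*I*pi/7), {2} -> exp(6*I*pi/7), {3} -> exp(2*I*pi/7), {4} -> exp(-2*I*pi/7), {5} -> exp(-6*I*pi/7), {6} -> exp(4*I*pi/7).
Now take the inner product of this character with each irreducible chi from the table, <chi_0*chi_5, chi> = (1/7) sum_C |C| (chi_0*chi_5)(C) conj(chi(C)):
  <chi_0*chi_5, chi_0> = (1/7)[1*(1)*conj(1) + 1*(exp(-4*I*pi/7))*conj(1) + 1*(exp(6*I*pi/7))*conj(1) + 1*(exp(2*I*pi/7))*conj(1) + 1*(exp(-2*I*pi/7))*conj(1) + 1*(exp(-6*I*pi/7))*conj(1) + 1*(exp(4*I*pi/7))*conj(1)]
      = (1/7)[(1) + (exp(-4*I*pi/7)) + (exp(6*I*pi/7)) + (exp(2*I*pi/7)) + (exp(-2*I*pi/7)) + (exp(-6*I*pi/7)) + (exp(4*I*pi/7))] = 0/7 = 0
  <chi_0*chi_5, chi_1> = (1/7)[1*(1)*conj(1) + 1*(exp(-4*I*pi/7))*conj(exp(2*I*pi/7)) + 1*(exp(6*I*pi/7))*conj(exp(4*I*pi/7)) + 1*(exp(2*I*pi/7))*conj(exp(6*I*pi/7)) + 1*(exp(-2*I*pi/7))*conj(exp(-6*I*pi/7)) + 1*(exp(-6*I*pi/7))*conj(exp(-4*I*pi/7)) + 1*(exp(4*I*pi/7))*conj(exp(-2*I*pi/7))]
      = (1/7)[(1) + (exp(-6*I*pi/7)) + (exp(2*I*pi/7)) + (exp(-4*I*pi/7)) + (exp(4*I*pi/7)) + (exp(-2*I*pi/7)) + (exp(6*I*pi/7))] = 0/7 = 0
  <chi_0*chi_5, chi_2> = (1/7)[1*(1)*conj(1) + 1*(exp(-4*I*pi/7))*conj(exp(4*I*pi/7)) + 1*(exp(6*I*pi/7))*conj(exp(-6*I*pi/7)) + 1*(exp(2*I*pi/7))*conj(exp(-2*I*pi/7)) + 1*(exp(-2*I*pi/7))*conj(exp(2*I*pi/7)) + 1*(exp(-6*I*pi/7))*conj(exp(6*I*pi/7)) + 1*(exp(4*I*pi/7))*conj(exp(-4*I*pi/7))]
      = (1/7)[(1) + (exp(6*I*pi/7)) + (exp(-2*I*pi/7)) + (exp(4*I*pi/7)) + (exp(-4*I*pi/7)) + (exp(2*I*pi/7)) + (exp(-6*I*pi/7))] = 0/7 = 0
  <chi_0*chi_5, chi_3> = (1/7)[1*(1)*conj(1) + 1*(exp(-4*I*pi/7))*conj(exp(6*I*pi/7)) + 1*(exp(6*I*pi/7))*conj(exp(-2*I*pi/7)) + 1*(exp(2*I*pi/7))*conj(exp(4*I*pi/7)) + 1*(exp(-2*I*pi/7))*conj(exp(-4*I*pi/7)) + 1*(exp(-6*I*pi/7))*conj(exp(2*I*pi/7)) + 1*(exp(4*I*pi/7))*conj(exp(-6*I*pi/7))]
      = (1/7)[(1) + (exp(4*I*pi/7)) + (exp(-6*I*pi/7)) + (exp(-2*I*pi/7)) + (exp(2*I*pi/7)) + (exp(6*I*pi/7)) + (exp(-4*I*pi/7))] = 0/7 = 0
  <chi_0*chi_5, chi_4> = (1/7)[1*(1)*conj(1) + 1*(exp(-4*I*pi/7))*conj(exp(-6*I*pi/7)) + 1*(exp(6*I*pi/7))*conj(exp(2*I*pi/7)) + 1*(exp(2*I*pi/7))*conj(exp(-4*I*pi/7)) + 1*(exp(-2*I*pi/7))*conj(exp(4*I*pi/7)) + 1*(exp(-6*I*pi/7))*conj(exp(-2*I*pi/7)) + 1*(exp(4*I*pi/7))*conj(exp(6*I*pi/7))]
      = (1/7)[(1) + (exp(2*I*pi/7)) + (exp(4*I*pi/7)) + (exp(6*I*pi/7)) + (exp(-6*I*pi/7)) + (exp(-4*I*pi/7)) + (exp(-2*I*pi/7))] = 0/7 = 0
  <chi_0*chi_5, chi_5> = (1/7)[1*(1)*conj(1) + 1*(exp(-4*I*pi/7))*conj(exp(-4*I*pi/7)) + 1*(exp(6*I*pi/7))*conj(exp(6*I*pi/7)) + 1*(exp(2*I*pi/7))*conj(exp(2*I*pi/7)) + 1*(exp(-2*I*pi/7))*conj(exp(-2*I*pi/7)) + 1*(exp(-6*I*pi/7))*conj(exp(-6*I*pi/7)) + 1*(exp(4*I*pi/7))*conj(exp(4*I*pi/7))]
      = (1/7)[(1) + (1) + (1) + (1) + (1) + (1) + (1)] = 7/7 = 1
  <chi_0*chi_5, chi_6> = (1/7)[1*(1)*conj(1) + 1*(exp(-4*I*pi/7))*conj(exp(-2*I*pi/7)) + 1*(exp(6*I*pi/7))*conj(exp(-4*I*pi/7)) + 1*(exp(2*I*pi/7))*conj(exp(-6*I*pi/7)) + 1*(exp(-2*I*pi/7))*conj(exp(6*I*pi/7)) + 1*(exp(-6*I*pi/7))*conj(exp(4*I*pi/7)) + 1*(exp(4*I*pi/7))*conj(exp(2*I*pi/7))]
      = (1/7)[(1) + (exp(-2*I*pi/7)) + (exp(-4*I*pi/7)) + (exp(-6*I*pi/7)) + (exp(6*I*pi/7)) + (exp(4*I*pi/7)) + (exp(2*I*pi/7))] = 0/7 = 0
(Exp terms are combined using exp(i*s)*conj(exp(i*t)) = exp(i*(s-t)), and sums of them are collapsed using the identity that for every m > 1 the m distinct m-th roots of unity sum to 0, e.g. 1 + exp(2*I*pi/3) + exp(-2*I*pi/3) = 0.)
Hence the multiplicities are chi_5: 1. Dimension check: dim(chi_0)*dim(chi_5) = 1*1 = 1 and sum (mult * dim) = 1*1 = 1.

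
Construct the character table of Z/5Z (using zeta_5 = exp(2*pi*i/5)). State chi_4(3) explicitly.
Character table of Z/5Z (irreps indexed chi_0,...,chi_4 with chi_k(m) = zeta_5^(k*m), zeta_5 = exp(2*pi*i/5)):
  irrep \ class  {0} (size 1)  {1} (size 1)    {2} (size 1)    {3} (size 1)    {4} (size 1)  
  chi_0          1             1               1               1               1             
  chi_1          1             exp(2*I*pi/5)   exp(4*I*pi/5)   exp(-4*I*pi/5)  exp(-2*I*pi/5)
  chi_2          1             exp(4*I*pi/5)   exp(-2*I*pi/5)  exp(2*I*pi/5)   exp(-4*I*pi/5)
  chi_3          1             exp(-4*I*pi/5)  exp(2*I*pi/5)   exp(-2*I*pi/5)  exp(4*I*pi/5) 
  chi_4          1             exp(-2*I*pi/5)  exp(-4*I*pi/5)  exp(4*I*pi/5)   exp(2*I*pi/5) 

Spot check: chi_4(3) = zeta_5^(4*3) = zeta_5^12 = exp(4*I*pi/5).

Reasoning: Z/5Z is abelian, so all 5 irreducible complex representations are 1-dimensional. They are given by chi_k(m) = zeta_5^(k*m) for k = 0,...,4. Row orthogonality: sum_m chi_k(m) conj(chi_l(m)) = 5 * [k = l].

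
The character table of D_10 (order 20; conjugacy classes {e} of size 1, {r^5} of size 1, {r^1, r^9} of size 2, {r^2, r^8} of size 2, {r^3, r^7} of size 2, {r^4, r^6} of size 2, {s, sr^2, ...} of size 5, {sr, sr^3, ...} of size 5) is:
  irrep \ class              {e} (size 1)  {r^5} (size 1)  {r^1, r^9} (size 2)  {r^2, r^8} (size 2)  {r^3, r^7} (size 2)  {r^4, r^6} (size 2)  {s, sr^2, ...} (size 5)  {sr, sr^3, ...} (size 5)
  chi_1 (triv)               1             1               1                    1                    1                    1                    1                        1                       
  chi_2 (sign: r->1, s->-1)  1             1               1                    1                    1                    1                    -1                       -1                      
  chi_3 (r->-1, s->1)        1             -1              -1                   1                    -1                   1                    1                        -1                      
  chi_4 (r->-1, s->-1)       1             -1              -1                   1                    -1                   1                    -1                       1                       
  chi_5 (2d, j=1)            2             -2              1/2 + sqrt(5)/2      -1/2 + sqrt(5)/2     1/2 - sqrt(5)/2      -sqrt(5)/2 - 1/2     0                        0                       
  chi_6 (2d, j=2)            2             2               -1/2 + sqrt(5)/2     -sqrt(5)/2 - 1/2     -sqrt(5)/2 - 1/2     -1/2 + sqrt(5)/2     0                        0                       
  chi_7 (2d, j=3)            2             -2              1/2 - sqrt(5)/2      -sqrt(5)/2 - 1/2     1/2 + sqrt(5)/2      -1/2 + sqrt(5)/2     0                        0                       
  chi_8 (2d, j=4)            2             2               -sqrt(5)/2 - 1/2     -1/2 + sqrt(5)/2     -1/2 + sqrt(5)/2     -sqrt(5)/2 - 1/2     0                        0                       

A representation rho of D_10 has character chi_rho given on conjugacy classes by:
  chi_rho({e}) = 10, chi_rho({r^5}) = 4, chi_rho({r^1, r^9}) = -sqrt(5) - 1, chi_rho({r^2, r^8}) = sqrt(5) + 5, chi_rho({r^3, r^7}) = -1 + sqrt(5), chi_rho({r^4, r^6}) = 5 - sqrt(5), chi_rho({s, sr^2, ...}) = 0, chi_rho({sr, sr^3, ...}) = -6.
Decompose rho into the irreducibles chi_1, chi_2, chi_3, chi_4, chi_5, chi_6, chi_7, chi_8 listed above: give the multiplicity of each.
Multiplicities: chi_1: 0, chi_2: 3, chi_3: 3, chi_4: 0, chi_5: 0, chi_6: 0, chi_7: 0, chi_8: 2.

Reasoning: Use <chi_rho, chi> = (1/|G|) sum_C |C| * chi_rho(C) * conj(chi(C)) with |G| = 20 for each irreducible chi in the table:
  <chi_rho, chi_1> = (1/20)[1*(10)*conj(1) + 1*(4)*conj(1) + 2*(-sqrt(5) - 1)*conj(1) + 2*(sqrt(5) + 5)*conj(1) + 2*(-1 + sqrt(5))*conj(1) + 2*(5 - sqrt(5))*conj(1) + 5*(0)*conj(1) + 5*(-6)*conj(1)]
      = (1/20)[(10) + (4) + (-2*sqrt(5) - 2) + (2*sqrt(5) + 10) + (-2 + 2*sqrt(5)) + (10 - 2*sqrt(5)) + (0) + (-30)] = 0/20 = 0
  <chi_rho, chi_2> = (1/20)[1*(10)*conj(1) + 1*(4)*conj(1) + 2*(-sqrt(5) - 1)*conj(1) + 2*(sqrt(5) + 5)*conj(1) + 2*(-1 + sqrt(5))*conj(1) + 2*(5 - sqrt(5))*conj(1) + 5*(0)*conj(-1) + 5*(-6)*conj(-1)]
      = (1/20)[(10) + (4) + (-2*sqrt(5) - 2) + (2*sqrt(5) + 10) + (-2 + 2*sqrt(5)) + (10 - 2*sqrt(5)) + (0) + (30)] = 60/20 = 3
  <chi_rho, chi_3> = (1/20)[1*(10)*conj(1) + 1*(4)*conj(-1) + 2*(-sqrt(5) - 1)*conj(-1) + 2*(sqrt(5) + 5)*conj(1) + 2*(-1 + sqrt(5))*conj(-1) + 2*(5 - sqrt(5))*conj(1) + 5*(0)*conj(1) + 5*(-6)*conj(-1)]
      = (1/20)[(10) + (-4) + (2 + 2*sqrt(5)) + (2*sqrt(5) + 10) + (2 - 2*sqrt(5)) + (10 - 2*sqrt(5)) + (0) + (30)] = 60/20 = 3
  <chi_rho, chi_4> = (1/20)[1*(10)*conj(1) + 1*(4)*conj(-1) + 2*(-sqrt(5) - 1)*conj(-1) + 2*(sqrt(5) + 5)*conj(1) + 2*(-1 + sqrt(5))*conj(-1) + 2*(5 - sqrt(5))*conj(1) + 5*(0)*conj(-1) + 5*(-6)*conj(1)]
      = (1/20)[(10) + (-4) + (2 + 2*sqrt(5)) + (2*sqrt(5) + 10) + (2 - 2*sqrt(5)) + (10 - 2*sqrt(5)) + (0) + (-30)] = 0/20 = 0
  <chi_rho, chi_5> = (1/20)[1*(10)*conj(2) + 1*(4)*conj(-2) + 2*(-sqrt(5) - 1)*conj(1/2 + sqrt(5)/2) + 2*(sqrt(5) + 5)*conj(-1/2 + sqrt(5)/2) + 2*(-1 + sqrt(5))*conj(1/2 - sqrt(5)/2) + 2*(5 - sqrt(5))*conj(-sqrt(5)/2 - 1/2) + 5*(0)*conj(0) + 5*(-6)*conj(0)]
      = (1/20)[(20) + (-8) + (-6 - 2*sqrt(5)) + (4*sqrt(5)) + (-6 + 2*sqrt(5)) + (-4*sqrt(5)) + (0) + (0)] = 0/20 = 0
  <chi_rho, chi_6> = (1/20)[1*(10)*conj(2) + 1*(4)*conj(2) + 2*(-sqrt(5) - 1)*conj(-1/2 + sqrt(5)/2) + 2*(sqrt(5) + 5)*conj(-sqrt(5)/2 - 1/2) + 2*(-1 + sqrt(5))*conj(-sqrt(5)/2 - 1/2) + 2*(5 - sqrt(5))*conj(-1/2 + sqrt(5)/2) + 5*(0)*conj(0) + 5*(-6)*conj(0)]
      = (1/20)[(20) + (8) + (-4) + (-6*sqrt(5) - 10) + (-4) + (-10 + 6*sqrt(5)) + (0) + (0)] = 0/20 = 0
  <chi_rho, chi_7> = (1/20)[1*(10)*conj(2) + 1*(4)*conj(-2) + 2*(-sqrt(5) - 1)*conj(1/2 - sqrt(5)/2) + 2*(sqrt(5) + 5)*conj(-sqrt(5)/2 - 1/2) + 2*(-1 + sqrt(5))*conj(1/2 + sqrt(5)/2) + 2*(5 - sqrt(5))*conj(-1/2 + sqrt(5)/2) + 5*(0)*conj(0) + 5*(-6)*conj(0)]
      = (1/20)[(20) + (-8) + (4) + (-6*sqrt(5) - 10) + (4) + (-10 + 6*sqrt(5)) + (0) + (0)] = 0/20 = 0
  <chi_rho, chi_8> = (1/20)[1*(10)*conj(2) + 1*(4)*conj(2) + 2*(-sqrt(5) - 1)*conj(-sqrt(5)/2 - 1/2) + 2*(sqrt(5) + 5)*conj(-1/2 + sqrt(5)/2) + 2*(-1 + sqrt(5))*conj(-1/2 + sqrt(5)/2) + 2*(5 - sqrt(5))*conj(-sqrt(5)/2 - 1/2) + 5*(0)*conj(0) + 5*(-6)*conj(0)]
      = (1/20)[(20) + (8) + (2*sqrt(5) + 6) + (4*sqrt(5)) + (6 - 2*sqrt(5)) + (-4*sqrt(5)) + (0) + (0)] = 40/20 = 2
Dimension check: dim(rho) = sum (mult * dim) = 0*1 + 3*1 + 3*1 + 0*1 + 0*2 + 0*2 + 0*2 + 2*2 = 10 = chi_rho(e) = 10.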